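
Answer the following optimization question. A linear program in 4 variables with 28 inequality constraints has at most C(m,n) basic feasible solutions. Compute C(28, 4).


Each vertex corresponds to some choice of n active constraints out of m, so the number of vertices is at most C(m, n) = m! / (n!(m-n)!).
m = 28, n = 4
Numerator: 28 * 27 * 26 * 25
Denominator: 4! = 24
C(28, 4) = 20475


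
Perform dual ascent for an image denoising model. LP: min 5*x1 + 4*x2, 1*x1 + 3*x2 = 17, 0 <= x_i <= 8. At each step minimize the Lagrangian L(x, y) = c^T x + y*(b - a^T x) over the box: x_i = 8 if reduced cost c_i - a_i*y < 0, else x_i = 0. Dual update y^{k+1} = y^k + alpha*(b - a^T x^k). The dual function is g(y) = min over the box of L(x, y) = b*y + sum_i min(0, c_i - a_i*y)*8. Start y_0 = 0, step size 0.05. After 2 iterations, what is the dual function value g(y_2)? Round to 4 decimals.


Dual ascent for LP: min 5*x1 + 4*x2, 1*x1 + 3*x2 = 17, 0 <= x_i <= 8
Step 1: y^k = 0.0, reduced costs: (5.0, 4.0)
  x^k = (0.0, 0.0), subgradient = b - a^T x = 17.0
  y^{k+1} = 0.0 + 0.05*17.0 = 0.85
Step 2: y^k = 0.85, reduced costs: (4.15, 1.45)
  x^k = (0.0, 0.0), subgradient = b - a^T x = 17.0
  y^{k+1} = 0.85 + 0.05*17.0 = 1.7
Dual objective at y_2 = 1.7: reduced costs (3.3, -1.1), box minimizer x = (0.0, 8.0)
g(y_2) = b*y + (c1 - a1*y)*x1 + (c2 - a2*y)*x2 = 17*1.7 + 3.3*0.0 + (-1.1)*8.0 = 28.9 + 0.0 - 8.8 = 20.1


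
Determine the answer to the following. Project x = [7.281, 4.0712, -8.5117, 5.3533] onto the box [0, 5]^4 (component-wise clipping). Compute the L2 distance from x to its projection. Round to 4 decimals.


Project each component onto [0, 5].
clip(7.281) = 5.0, clip(4.0712) = 4.0712, clip(-8.5117) = 0.0, clip(5.3533) = 5.0
Projection = [5.0, 4.0712, 0.0, 5.0]
Squared diffs: [5.203, 0.0, 72.449, 0.1248]
Distance = sqrt(77.7768) = 8.8191


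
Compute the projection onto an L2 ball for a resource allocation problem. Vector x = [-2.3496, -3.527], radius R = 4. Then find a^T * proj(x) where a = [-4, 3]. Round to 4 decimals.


Step 1: Compute ||x|| (intermediates to 6 decimals).
||x|| = sqrt((-2.3496)^2 + (-3.527)^2) = 4.237965
Step 2: Project.
Since ||x|| > R, scale = R/||x|| = 4/4.237965 = 0.943849, proj(x) = scale * x
proj(x) = [-2.217668, -3.328955]
Step 3: Dot product.
a^T * proj(x) = -4*(-2.217668) + 3*(-3.328955) = -1.1162


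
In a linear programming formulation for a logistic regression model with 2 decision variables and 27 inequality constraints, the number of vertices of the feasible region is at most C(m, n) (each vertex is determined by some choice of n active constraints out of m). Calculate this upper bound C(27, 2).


Each vertex corresponds to some choice of n active constraints out of m, so the number of vertices is at most C(m, n) = m! / (n!(m-n)!).
m = 27, n = 2
Numerator: 27 * 26
Denominator: 2! = 2
C(27, 2) = 351


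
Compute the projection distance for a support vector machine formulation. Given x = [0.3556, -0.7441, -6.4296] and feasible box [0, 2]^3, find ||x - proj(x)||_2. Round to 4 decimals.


Project each component onto [0, 2].
clip(0.3556) = 0.3556, clip(-0.7441) = 0.0, clip(-6.4296) = 0.0
Projection = [0.3556, 0.0, 0.0]
Squared diffs: [0.0, 0.5537, 41.3398]
Distance = sqrt(41.8935) = 6.4725


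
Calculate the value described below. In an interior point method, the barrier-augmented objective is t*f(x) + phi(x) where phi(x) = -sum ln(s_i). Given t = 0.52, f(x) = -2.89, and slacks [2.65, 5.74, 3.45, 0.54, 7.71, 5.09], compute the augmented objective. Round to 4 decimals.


Step 1: Compute log-barrier.
ln values: [0.9746, 1.7475, 1.2384, -0.6162, 2.0425, 1.6273]
phi = -(0.9746 + 1.7475 + 1.2384 - 0.6162 + 2.0425 + 1.6273) = -7.014
Step 2: Compute augmented objective.
t*f(x) = 0.52*-2.89 = -1.5028
Total = -1.5028 - 7.014 = -8.5168


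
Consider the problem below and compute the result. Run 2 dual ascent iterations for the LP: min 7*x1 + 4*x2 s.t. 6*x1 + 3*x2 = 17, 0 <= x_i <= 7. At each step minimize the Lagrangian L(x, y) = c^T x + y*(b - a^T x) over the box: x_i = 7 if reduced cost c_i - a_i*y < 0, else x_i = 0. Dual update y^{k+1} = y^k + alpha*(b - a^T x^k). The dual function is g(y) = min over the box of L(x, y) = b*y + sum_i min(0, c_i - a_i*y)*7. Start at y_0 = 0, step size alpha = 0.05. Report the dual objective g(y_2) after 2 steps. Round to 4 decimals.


Dual ascent for LP: min 7*x1 + 4*x2, 6*x1 + 3*x2 = 17, 0 <= x_i <= 7
Step 1: y^k = 0.0, reduced costs: (7.0, 4.0)
  x^k = (0.0, 0.0), subgradient = b - a^T x = 17.0
  y^{k+1} = 0.0 + 0.05*17.0 = 0.85
Step 2: y^k = 0.85, reduced costs: (1.9, 1.45)
  x^k = (0.0, 0.0), subgradient = b - a^T x = 17.0
  y^{k+1} = 0.85 + 0.05*17.0 = 1.7
Dual objective at y_2 = 1.7: reduced costs (-3.2, -1.1), box minimizer x = (7.0, 7.0)
g(y_2) = b*y + (c1 - a1*y)*x1 + (c2 - a2*y)*x2 = 17*1.7 + (-3.2)*7.0 + (-1.1)*7.0 = 28.9 - 22.4 - 7.7 = -1.2


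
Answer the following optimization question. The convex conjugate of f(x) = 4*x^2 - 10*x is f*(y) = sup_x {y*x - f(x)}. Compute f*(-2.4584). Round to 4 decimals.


f*(y) = sup_x {y*x - a*x^2 - b*x} = sup_x {(y-b)*x - a*x^2}
FOC: (y - b) - 2a*x = 0 => x* = (y - b)/(2a)
x* = (-2.4584 + 10)/(2*4) = 0.9427
f*(-2.4584) = (y-b)^2/(4a) = (-2.4584 + 10)^2/(4*4)
= 56.8757/16 = 3.5547


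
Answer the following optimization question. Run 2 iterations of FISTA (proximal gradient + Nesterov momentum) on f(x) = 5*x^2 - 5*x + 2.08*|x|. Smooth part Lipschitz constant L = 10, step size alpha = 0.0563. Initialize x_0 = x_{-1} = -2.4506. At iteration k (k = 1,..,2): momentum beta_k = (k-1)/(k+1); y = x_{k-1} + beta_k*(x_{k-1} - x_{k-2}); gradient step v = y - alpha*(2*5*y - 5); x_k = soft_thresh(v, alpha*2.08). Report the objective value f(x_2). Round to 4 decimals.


FISTA on f(x) = 5*x^2 - 5*x + 2.08*|x|
L = 10, alpha = 0.0563
Iteration 1: beta = 0.0, y = -2.4506 + 0.0*(-2.4506 + 2.4506) = -2.4506
  grad(y) = -29.506, v = y - alpha*grad = -0.7894
  prox(v) = soft_thresh(-0.7894, 0.1171) = -0.6723
Iteration 2: beta = 0.3333, y = -0.6723 + 0.3333*(-0.6723 + 2.4506) = -0.0795
  grad(y) = -5.7954, v = y - alpha*grad = 0.2467
  prox(v) = soft_thresh(0.2467, 0.1171) = 0.1296
f(x_2) = 5*0.1296^2 - 5*0.1296 + 2.08*|0.1296| = -0.2945


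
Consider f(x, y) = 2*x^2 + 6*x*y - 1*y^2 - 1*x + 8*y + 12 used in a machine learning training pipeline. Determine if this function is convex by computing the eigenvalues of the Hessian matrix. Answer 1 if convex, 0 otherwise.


The Hessian of f(x,y) = 2*x^2 + 6*x*y - 1*y^2 - 1*x + 8*y + 12 is:
H = [[4, 6], [6, -2]]
Trace = 4 - 2 = 2
Determinant = 4*-2 - (6)^2 = -44
Discriminant = (2)^2 - 4*-44 = 180.0
Eigenvalues: lambda_1 = -5.7082, lambda_2 = 7.7082
The function is not convex.

0


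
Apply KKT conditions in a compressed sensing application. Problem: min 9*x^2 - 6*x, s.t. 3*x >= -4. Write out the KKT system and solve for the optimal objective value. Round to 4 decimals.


Step 1: Try lambda = 0 (constraint inactive).
Stationarity: 2*9*x - 6 = 0
x* = 6/(2*9) = 1/3 = 0.3333 (rounded; the exact value 1/3 is used below)
Check constraint: 3*0.3333 = 0.9999 >= -4 -- satisfied.
Step 2: Compute optimal value.
f(x*) = 9*(1/3)^2 - 6*(1/3) = -1.0


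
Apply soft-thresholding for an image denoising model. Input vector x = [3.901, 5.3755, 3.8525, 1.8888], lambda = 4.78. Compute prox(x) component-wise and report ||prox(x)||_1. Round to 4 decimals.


Soft-thresholding with lambda = 4.78:
prox(3.901) = sign(3.901)*max(|3.901| - 4.78, 0) = 0.0
prox(5.3755) = sign(5.3755)*max(|5.3755| - 4.78, 0) = 0.5955
prox(3.8525) = sign(3.8525)*max(|3.8525| - 4.78, 0) = 0.0
prox(1.8888) = sign(1.8888)*max(|1.8888| - 4.78, 0) = 0.0
prox(x) = [0.0, 0.5955, 0.0, 0.0]
||prox(x)||_1 = 0.0 + 0.5955 + 0.0 + 0.0 = 0.5955


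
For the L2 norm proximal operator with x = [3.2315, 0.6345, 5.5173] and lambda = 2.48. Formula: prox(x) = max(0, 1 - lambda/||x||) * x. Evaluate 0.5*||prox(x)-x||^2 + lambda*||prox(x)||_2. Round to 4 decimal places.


Step 1: Compute ||x||.
||x|| = 6.4254
Step 2: Compute scaling factor.
scale = max(0, 1 - 2.48/6.4254) = 0.614
Step 3: prox(x) = [1.9842, 0.3896, 3.3878]
||prox(x)|| = 3.9454
Step 4: Proximal objective.
0.5*||prox-x||^2 = 3.0752
lambda*||prox|| = 9.7846
Total = 12.8598


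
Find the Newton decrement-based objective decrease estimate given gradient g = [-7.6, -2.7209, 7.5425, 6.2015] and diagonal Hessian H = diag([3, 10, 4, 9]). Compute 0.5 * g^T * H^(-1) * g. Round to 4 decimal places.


Step 1: H is diagonal, so H^(-1) * g = [-2.5333, -0.2721, 1.8856, 0.6891].
Step 2: g^T H^(-1) g = sum_i g_i^2 / H_ii
  = (-7.6)^2/3 + (-2.7209)^2/10 + (7.5425)^2/4 + (6.2015)^2/9
  = 19.2533 + 0.7403 + 14.2223 + 4.2732 = 38.4892
Step 3: Objective decrease = 0.5 * g^T H^(-1) g = 19.2446


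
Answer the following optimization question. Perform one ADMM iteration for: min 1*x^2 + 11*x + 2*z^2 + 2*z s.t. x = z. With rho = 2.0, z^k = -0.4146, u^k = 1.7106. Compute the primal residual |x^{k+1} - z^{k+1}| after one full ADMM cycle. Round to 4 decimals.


ADMM iteration with rho = 2.0, z^k = -0.4146, u^k = 1.7106
Step 1: x-update.
Minimize 1*x^2 + 11*x + (2.0/2)*(x + 0.4146 + 1.7106)^2
FOC: (2*1 + 2.0)*x = -11 + 2.0*(-0.4146 - 1.7106)
x^{k+1} = -3.8126
Step 2: z-update.
Minimize 2*z^2 + 2*z + (2.0/2)*(-3.8126 - z + 1.7106)^2
FOC: (2*2 + 2.0)*z = -2 + 2.0*(-3.8126 + 1.7106)
z^{k+1} = -1.034
Step 3: u-update.
u^{k+1} = 1.7106 - 3.8126 + 1.034 = -1.068
Step 4: Primal residual = |-3.8126 + 1.034| = 2.7786


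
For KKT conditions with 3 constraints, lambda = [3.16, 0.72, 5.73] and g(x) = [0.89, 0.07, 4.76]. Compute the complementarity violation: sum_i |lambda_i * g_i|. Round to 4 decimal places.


KKT complementary slackness check:
lambda_1 * g_1 = 3.16 * 0.89 = 2.8124
lambda_2 * g_2 = 0.72 * 0.07 = 0.0504
lambda_3 * g_3 = 5.73 * 4.76 = 27.2748
Total violation = 2.8124 + 0.0504 + 27.2748 = 30.1376


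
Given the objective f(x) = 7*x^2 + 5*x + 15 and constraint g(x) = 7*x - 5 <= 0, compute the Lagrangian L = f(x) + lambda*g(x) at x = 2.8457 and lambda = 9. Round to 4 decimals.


Step 1: Evaluate f(x).
f(2.8457) = 7*2.8457^2 + 5*2.8457 + 15 = 85.9146
Step 2: Evaluate g(x).
g(2.8457) = 7*2.8457 - 5 = 14.9199
Step 3: Compute Lagrangian.
L = 85.9146 + 9*14.9199 = 220.1937


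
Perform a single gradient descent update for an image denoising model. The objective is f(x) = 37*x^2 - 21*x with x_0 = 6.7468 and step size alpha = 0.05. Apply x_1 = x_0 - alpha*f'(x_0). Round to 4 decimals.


We compute the gradient at x_0 and apply the update.
f'(x) = 74*x - 21
f'(6.7468) = 74*6.7468 - 21 = 478.2632
x_1 = 6.7468 - 0.05*478.2632 = -17.1664


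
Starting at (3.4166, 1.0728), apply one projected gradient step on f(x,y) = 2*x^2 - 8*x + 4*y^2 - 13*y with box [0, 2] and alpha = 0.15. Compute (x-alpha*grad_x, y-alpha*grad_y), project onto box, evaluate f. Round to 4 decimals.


Step 1: Compute gradient at (3.4166, 1.0728).
grad_x = 2*2*3.4166 - 8 = 5.6664
grad_y = 2*4*1.0728 - 13 = -4.4176
Step 2: Gradient step.
x_raw = 3.4166 - 0.15*5.6664 = 2.5666
y_raw = 1.0728 - 0.15*-4.4176 = 1.7354
Step 3: Project onto [0, 2].
x_proj = clip(2.5666) = 2.0
y_proj = clip(1.7354) = 1.7354
Step 4: Evaluate f.
f(2.0, 1.7354) = -18.5137


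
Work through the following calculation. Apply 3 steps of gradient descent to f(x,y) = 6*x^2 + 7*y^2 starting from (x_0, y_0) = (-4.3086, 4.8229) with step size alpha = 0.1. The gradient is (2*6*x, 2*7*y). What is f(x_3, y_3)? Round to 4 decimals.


Gradient descent on f(x,y) = 6*x^2 + 7*y^2.
Starting point: (-4.3086, 4.8229), alpha = 0.1
Step 1: grad_x = 2*6*-4.3086 = -51.7032, grad_y = 2*7*4.8229 = 67.5206
  x_1 = -4.3086 - 0.1*-51.7032 = 0.8617
  y_1 = 4.8229 - 0.1*67.5206 = -1.9292
Step 2: grad_x = 2*6*0.8617 = 10.3406, grad_y = 2*7*-1.9292 = -27.0082
  x_2 = 0.8617 - 0.1*10.3406 = -0.1723
  y_2 = -1.9292 - 0.1*-27.0082 = 0.7717
Step 3: grad_x = 2*6*-0.1723 = -2.0681, grad_y = 2*7*0.7717 = 10.8033
  x_3 = -0.1723 - 0.1*-2.0681 = 0.0345
  y_3 = 0.7717 - 0.1*10.8033 = -0.3087
f(0.0345, -0.3087) = 6*0.0345^2 + 7*(-0.3087)^2 = 0.674


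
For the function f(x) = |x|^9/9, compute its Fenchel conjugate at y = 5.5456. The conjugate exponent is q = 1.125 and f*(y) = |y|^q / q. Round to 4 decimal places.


The conjugate exponent q satisfies 1/p + 1/q = 1.
p = 9, so q = 9/(9 - 1) = 1.125
|y|^q = 5.5456^1.125 = 6.8698
f*(5.5456) = 6.8698 / 1.125 = 6.1065


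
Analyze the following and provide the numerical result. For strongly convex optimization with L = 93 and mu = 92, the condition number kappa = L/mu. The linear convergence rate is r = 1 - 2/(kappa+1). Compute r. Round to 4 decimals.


Step 1: Compute the condition number.
kappa = L/mu = 93/92 = 1.0109
Step 2: Compute the convergence rate.
r = 1 - 2/(kappa + 1) = 1 - 2*mu/(L + mu) = (L - mu)/(L + mu) = 1/185 = 0.0054


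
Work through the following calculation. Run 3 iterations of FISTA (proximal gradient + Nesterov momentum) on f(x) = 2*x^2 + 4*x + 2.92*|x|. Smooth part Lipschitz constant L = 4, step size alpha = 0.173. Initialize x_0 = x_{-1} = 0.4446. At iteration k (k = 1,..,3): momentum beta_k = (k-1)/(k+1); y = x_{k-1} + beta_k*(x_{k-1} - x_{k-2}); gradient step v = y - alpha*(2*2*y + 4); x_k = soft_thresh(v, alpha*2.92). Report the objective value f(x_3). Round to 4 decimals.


FISTA on f(x) = 2*x^2 + 4*x + 2.92*|x|
L = 4, alpha = 0.173
Iteration 1: beta = 0.0, y = 0.4446 + 0.0*(0.4446 - 0.4446) = 0.4446
  grad(y) = 5.7784, v = y - alpha*grad = -0.5551
  prox(v) = soft_thresh(-0.5551, 0.5052) = -0.0499
Iteration 2: beta = 0.3333, y = -0.0499 + 0.3333*(-0.0499 - 0.4446) = -0.2147
  grad(y) = 3.141, v = y - alpha*grad = -0.7581
  prox(v) = soft_thresh(-0.7581, 0.5052) = -0.253
Iteration 3: beta = 0.5, y = -0.253 + 0.5*(-0.253 + 0.0499) = -0.3545
  grad(y) = 2.5819, v = y - alpha*grad = -0.8012
  prox(v) = soft_thresh(-0.8012, 0.5052) = -0.296
f(x_3) = 2*(-0.296)^2 + 4*(-0.296) + 2.92*|-0.296| = -0.1444


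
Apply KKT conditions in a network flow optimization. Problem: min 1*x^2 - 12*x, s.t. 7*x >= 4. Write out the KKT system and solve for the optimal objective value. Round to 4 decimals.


Step 1: Try lambda = 0 (constraint inactive).
Stationarity: 2*1*x - 12 = 0
x* = 12/(2*1) = 6.0
Check constraint: 7*6.0 = 42.0 >= 4 -- satisfied.
Step 2: Compute optimal value.
f(x*) = 1*6.0^2 - 12*6.0 = -36.0


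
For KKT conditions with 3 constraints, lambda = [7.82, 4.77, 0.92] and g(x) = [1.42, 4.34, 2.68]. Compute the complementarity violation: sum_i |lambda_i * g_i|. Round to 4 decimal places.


KKT complementary slackness check:
lambda_1 * g_1 = 7.82 * 1.42 = 11.1044
lambda_2 * g_2 = 4.77 * 4.34 = 20.7018
lambda_3 * g_3 = 0.92 * 2.68 = 2.4656
Total violation = 11.1044 + 20.7018 + 2.4656 = 34.2718


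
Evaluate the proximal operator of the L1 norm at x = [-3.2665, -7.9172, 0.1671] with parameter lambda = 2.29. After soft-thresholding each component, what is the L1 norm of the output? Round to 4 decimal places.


Soft-thresholding with lambda = 2.29:
prox(-3.2665) = sign(-3.2665)*max(|-3.2665| - 2.29, 0) = -0.9765
prox(-7.9172) = sign(-7.9172)*max(|-7.9172| - 2.29, 0) = -5.6272
prox(0.1671) = sign(0.1671)*max(|0.1671| - 2.29, 0) = 0.0
prox(x) = [-0.9765, -5.6272, 0.0]
||prox(x)||_1 = 0.9765 + 5.6272 + 0.0 = 6.6037


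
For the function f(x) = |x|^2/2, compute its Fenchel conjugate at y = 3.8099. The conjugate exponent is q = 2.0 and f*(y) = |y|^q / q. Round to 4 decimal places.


The conjugate exponent q satisfies 1/p + 1/q = 1.
p = 2, so q = 2/(2 - 1) = 2.0
|y|^q = 3.8099^2.0 = 14.5153
f*(3.8099) = 14.5153 / 2.0 = 7.2577


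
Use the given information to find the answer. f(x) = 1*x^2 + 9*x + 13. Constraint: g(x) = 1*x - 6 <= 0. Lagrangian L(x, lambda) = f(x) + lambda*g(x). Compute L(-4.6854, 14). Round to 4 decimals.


Step 1: Evaluate f(x).
f(-4.6854) = 1*(-4.6854)^2 + 9*(-4.6854) + 13 = -7.2156
Step 2: Evaluate g(x).
g(-4.6854) = 1*-4.6854 - 6 = -10.6854
Step 3: Compute Lagrangian.
L = -7.2156 + 14*-10.6854 = -156.8112


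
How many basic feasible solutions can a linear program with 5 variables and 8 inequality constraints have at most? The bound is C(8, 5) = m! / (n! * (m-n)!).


Each vertex corresponds to some choice of n active constraints out of m, so the number of vertices is at most C(m, n) = m! / (n!(m-n)!).
m = 8, n = 5
Numerator: 8 * 7 * 6 * 5 * 4
Denominator: 5! = 120
C(8, 5) = 56


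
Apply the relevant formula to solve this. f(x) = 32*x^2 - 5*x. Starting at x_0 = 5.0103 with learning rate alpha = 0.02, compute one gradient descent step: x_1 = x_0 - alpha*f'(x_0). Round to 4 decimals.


We compute the gradient at x_0 and apply the update.
f'(x) = 64*x - 5
f'(5.0103) = 64*5.0103 - 5 = 315.6592
x_1 = 5.0103 - 0.02*315.6592 = -1.3029


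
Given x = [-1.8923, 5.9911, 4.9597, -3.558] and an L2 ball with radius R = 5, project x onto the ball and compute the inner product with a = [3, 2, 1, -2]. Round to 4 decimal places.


Step 1: Compute ||x|| (intermediates to 6 decimals).
||x|| = sqrt((-1.8923)^2 + 5.9911^2 + 4.9597^2 + (-3.558)^2) = 8.759684
Step 2: Project.
Since ||x|| > R, scale = R/||x|| = 5/8.759684 = 0.570797, proj(x) = scale * x
proj(x) = [-1.080119, 3.419702, 2.830982, -2.030896]
Step 3: Dot product.
a^T * proj(x) = 3*(-1.080119) + 2*3.419702 + 1*2.830982 - 2*(-2.030896) = 10.4918


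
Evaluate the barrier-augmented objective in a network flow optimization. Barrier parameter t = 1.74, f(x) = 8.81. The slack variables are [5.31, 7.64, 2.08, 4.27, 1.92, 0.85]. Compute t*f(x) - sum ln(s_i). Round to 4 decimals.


Step 1: Compute log-barrier.
ln values: [1.6696, 2.0334, 0.7324, 1.4516, 0.6523, -0.1625]
phi = -(1.6696 + 2.0334 + 0.7324 + 1.4516 + 0.6523 - 0.1625) = -6.3768
Step 2: Compute augmented objective.
t*f(x) = 1.74*8.81 = 15.3294
Total = 15.3294 - 6.3768 = 8.9526


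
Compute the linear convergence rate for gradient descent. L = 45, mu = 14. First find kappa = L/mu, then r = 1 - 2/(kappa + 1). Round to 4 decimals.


Step 1: Compute the condition number.
kappa = L/mu = 45/14 = 3.2143
Step 2: Compute the convergence rate.
r = 1 - 2/(kappa + 1) = 1 - 2*mu/(L + mu) = (L - mu)/(L + mu) = 31/59 = 0.5254


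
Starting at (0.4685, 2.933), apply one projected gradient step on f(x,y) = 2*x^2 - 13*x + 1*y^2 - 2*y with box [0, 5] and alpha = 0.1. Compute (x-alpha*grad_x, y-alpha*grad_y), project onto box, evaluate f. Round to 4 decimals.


Step 1: Compute gradient at (0.4685, 2.933).
grad_x = 2*2*0.4685 - 13 = -11.126
grad_y = 2*1*2.933 - 2 = 3.866
Step 2: Gradient step.
x_raw = 0.4685 - 0.1*-11.126 = 1.5811
y_raw = 2.933 - 0.1*3.866 = 2.5464
Step 3: Project onto [0, 5].
x_proj = clip(1.5811) = 1.5811
y_proj = clip(2.5464) = 2.5464
Step 4: Evaluate f.
f(1.5811, 2.5464) = -14.1632


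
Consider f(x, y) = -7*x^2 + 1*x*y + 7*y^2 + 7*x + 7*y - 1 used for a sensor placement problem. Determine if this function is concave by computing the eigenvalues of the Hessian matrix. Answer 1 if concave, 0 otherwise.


The Hessian of f(x,y) = -7*x^2 + 1*x*y + 7*y^2 + 7*x + 7*y - 1 is:
H = [[-14, 1], [1, 14]]
Trace = -14 + 14 = 0
Determinant = -14*14 - (1)^2 = -197
Discriminant = (0)^2 - 4*-197 = 788.0
Eigenvalues: lambda_1 = -14.0357, lambda_2 = 14.0357
The function is not concave.

0


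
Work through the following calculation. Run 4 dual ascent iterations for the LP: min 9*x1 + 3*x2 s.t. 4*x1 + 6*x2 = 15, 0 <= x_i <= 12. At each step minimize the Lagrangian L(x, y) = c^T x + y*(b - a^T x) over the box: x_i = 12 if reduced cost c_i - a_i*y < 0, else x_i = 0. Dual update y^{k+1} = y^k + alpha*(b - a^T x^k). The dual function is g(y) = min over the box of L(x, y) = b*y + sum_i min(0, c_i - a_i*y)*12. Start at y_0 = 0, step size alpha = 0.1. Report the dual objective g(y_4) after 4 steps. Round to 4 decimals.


Dual ascent for LP: min 9*x1 + 3*x2, 4*x1 + 6*x2 = 15, 0 <= x_i <= 12
Step 1: y^k = 0.0, reduced costs: (9.0, 3.0)
  x^k = (0.0, 0.0), subgradient = b - a^T x = 15.0
  y^{k+1} = 0.0 + 0.1*15.0 = 1.5
Step 2: y^k = 1.5, reduced costs: (3.0, -6.0)
  x^k = (0.0, 12.0), subgradient = b - a^T x = -57.0
  y^{k+1} = 1.5 + 0.1*-57.0 = -4.2
Step 3: y^k = -4.2, reduced costs: (25.8, 28.2)
  x^k = (0.0, 0.0), subgradient = b - a^T x = 15.0
  y^{k+1} = -4.2 + 0.1*15.0 = -2.7
Step 4: y^k = -2.7, reduced costs: (19.8, 19.2)
  x^k = (0.0, 0.0), subgradient = b - a^T x = 15.0
  y^{k+1} = -2.7 + 0.1*15.0 = -1.2
Dual objective at y_4 = -1.2: reduced costs (13.8, 10.2), box minimizer x = (0.0, 0.0)
g(y_4) = b*y + (c1 - a1*y)*x1 + (c2 - a2*y)*x2 = 15*(-1.2) + 13.8*0.0 + 10.2*0.0 = -18.0 + 0.0 + 0.0 = -18.0


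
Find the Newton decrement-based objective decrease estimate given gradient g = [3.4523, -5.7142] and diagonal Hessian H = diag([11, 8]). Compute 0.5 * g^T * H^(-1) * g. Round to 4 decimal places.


Step 1: H is diagonal, so H^(-1) * g = [0.3138, -0.7143].
Step 2: g^T H^(-1) g = sum_i g_i^2 / H_ii
  = (3.4523)^2/11 + (-5.7142)^2/8
  = 1.0835 + 4.0815 = 5.165
Step 3: Objective decrease = 0.5 * g^T H^(-1) g = 2.5825


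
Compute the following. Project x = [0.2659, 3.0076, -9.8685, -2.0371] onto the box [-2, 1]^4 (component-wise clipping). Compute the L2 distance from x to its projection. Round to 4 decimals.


Project each component onto [-2, 1].
clip(0.2659) = 0.2659, clip(3.0076) = 1.0, clip(-9.8685) = -2.0, clip(-2.0371) = -2.0
Projection = [0.2659, 1.0, -2.0, -2.0]
Squared diffs: [0.0, 4.0305, 61.9133, 0.0014]
Distance = sqrt(65.9452) = 8.1207


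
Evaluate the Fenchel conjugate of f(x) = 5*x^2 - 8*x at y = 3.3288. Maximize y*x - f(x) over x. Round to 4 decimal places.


f*(y) = sup_x {y*x - a*x^2 - b*x} = sup_x {(y-b)*x - a*x^2}
FOC: (y - b) - 2a*x = 0 => x* = (y - b)/(2a)
x* = (3.3288 + 8)/(2*5) = 1.1329
f*(3.3288) = (y-b)^2/(4a) = (3.3288 + 8)^2/(4*5)
= 128.3417/20 = 6.4171


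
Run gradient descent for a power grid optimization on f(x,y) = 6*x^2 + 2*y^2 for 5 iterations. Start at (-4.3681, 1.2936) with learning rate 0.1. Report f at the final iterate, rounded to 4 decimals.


Gradient descent on f(x,y) = 6*x^2 + 2*y^2.
Starting point: (-4.3681, 1.2936), alpha = 0.1
Step 1: grad_x = 2*6*-4.3681 = -52.4172, grad_y = 2*2*1.2936 = 5.1744
  x_1 = -4.3681 - 0.1*-52.4172 = 0.8736
  y_1 = 1.2936 - 0.1*5.1744 = 0.7762
Step 2: grad_x = 2*6*0.8736 = 10.4834, grad_y = 2*2*0.7762 = 3.1046
  x_2 = 0.8736 - 0.1*10.4834 = -0.1747
  y_2 = 0.7762 - 0.1*3.1046 = 0.4657
Step 3: grad_x = 2*6*-0.1747 = -2.0967, grad_y = 2*2*0.4657 = 1.8628
  x_3 = -0.1747 - 0.1*-2.0967 = 0.0349
  y_3 = 0.4657 - 0.1*1.8628 = 0.2794
Step 4: grad_x = 2*6*0.0349 = 0.4193, grad_y = 2*2*0.2794 = 1.1177
  x_4 = 0.0349 - 0.1*0.4193 = -0.007
  y_4 = 0.2794 - 0.1*1.1177 = 0.1677
Step 5: grad_x = 2*6*-0.007 = -0.0839, grad_y = 2*2*0.1677 = 0.6706
  x_5 = -0.007 - 0.1*-0.0839 = 0.0014
  y_5 = 0.1677 - 0.1*0.6706 = 0.1006
f(0.0014, 0.1006) = 6*0.0014^2 + 2*0.1006^2 = 0.0202


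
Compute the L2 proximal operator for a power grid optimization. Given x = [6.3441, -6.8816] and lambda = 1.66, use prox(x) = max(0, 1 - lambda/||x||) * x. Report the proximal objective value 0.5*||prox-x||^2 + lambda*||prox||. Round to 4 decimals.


Step 1: Compute ||x||.
||x|| = 9.3597
Step 2: Compute scaling factor.
scale = max(0, 1 - 1.66/9.3597) = 0.8226
Step 3: prox(x) = [5.2189, -5.6611]
||prox(x)|| = 7.6997
Step 4: Proximal objective.
0.5*||prox-x||^2 = 1.3778
lambda*||prox|| = 12.7815
Total = 14.1593


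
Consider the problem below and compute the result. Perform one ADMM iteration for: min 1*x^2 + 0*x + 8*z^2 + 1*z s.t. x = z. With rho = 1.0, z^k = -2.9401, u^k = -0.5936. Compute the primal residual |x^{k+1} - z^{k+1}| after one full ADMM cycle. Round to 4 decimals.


ADMM iteration with rho = 1.0, z^k = -2.9401, u^k = -0.5936
Step 1: x-update.
Minimize 1*x^2 + 0*x + (1.0/2)*(x + 2.9401 - 0.5936)^2
FOC: (2*1 + 1.0)*x = 0 + 1.0*(-2.9401 + 0.5936)
x^{k+1} = -0.7822
Step 2: z-update.
Minimize 8*z^2 + 1*z + (1.0/2)*(-0.7822 - z - 0.5936)^2
FOC: (2*8 + 1.0)*z = -1 + 1.0*(-0.7822 - 0.5936)
z^{k+1} = -0.1398
Step 3: u-update.
u^{k+1} = -0.5936 - 0.7822 + 0.1398 = -1.236
Step 4: Primal residual = |-0.7822 + 0.1398| = 0.6424


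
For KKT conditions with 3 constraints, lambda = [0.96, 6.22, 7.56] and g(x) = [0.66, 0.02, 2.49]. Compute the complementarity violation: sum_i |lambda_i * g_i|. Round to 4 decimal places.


KKT complementary slackness check:
lambda_1 * g_1 = 0.96 * 0.66 = 0.6336
lambda_2 * g_2 = 6.22 * 0.02 = 0.1244
lambda_3 * g_3 = 7.56 * 2.49 = 18.8244
Total violation = 0.6336 + 0.1244 + 18.8244 = 19.5824


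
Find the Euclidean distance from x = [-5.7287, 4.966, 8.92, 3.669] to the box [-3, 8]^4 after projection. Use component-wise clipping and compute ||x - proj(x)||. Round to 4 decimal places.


Project each component onto [-3, 8].
clip(-5.7287) = -3.0, clip(4.966) = 4.966, clip(8.92) = 8.0, clip(3.669) = 3.669
Projection = [-3.0, 4.966, 8.0, 3.669]
Squared diffs: [7.4458, 0.0, 0.8464, 0.0]
Distance = sqrt(8.2922) = 2.8796


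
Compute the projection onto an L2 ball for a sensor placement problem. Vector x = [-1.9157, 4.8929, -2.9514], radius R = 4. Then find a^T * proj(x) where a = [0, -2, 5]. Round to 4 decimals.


Step 1: Compute ||x|| (intermediates to 6 decimals).
||x|| = sqrt((-1.9157)^2 + 4.8929^2 + (-2.9514)^2) = 6.026702
Step 2: Project.
Since ||x|| > R, scale = R/||x|| = 4/6.026702 = 0.663713, proj(x) = scale * x
proj(x) = [-1.271475, 3.247481, -1.958883]
Step 3: Dot product.
a^T * proj(x) = 0*(-1.271475) - 2*3.247481 + 5*(-1.958883) = -16.2894


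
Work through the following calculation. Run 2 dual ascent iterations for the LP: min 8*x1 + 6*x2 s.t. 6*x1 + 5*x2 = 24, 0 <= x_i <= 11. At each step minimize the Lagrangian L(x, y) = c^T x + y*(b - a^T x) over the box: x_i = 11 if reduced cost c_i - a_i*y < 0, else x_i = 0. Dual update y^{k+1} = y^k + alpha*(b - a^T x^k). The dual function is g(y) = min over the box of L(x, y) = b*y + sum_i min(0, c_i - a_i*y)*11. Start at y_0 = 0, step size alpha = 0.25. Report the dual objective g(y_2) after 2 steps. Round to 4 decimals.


Dual ascent for LP: min 8*x1 + 6*x2, 6*x1 + 5*x2 = 24, 0 <= x_i <= 11
Step 1: y^k = 0.0, reduced costs: (8.0, 6.0)
  x^k = (0.0, 0.0), subgradient = b - a^T x = 24.0
  y^{k+1} = 0.0 + 0.25*24.0 = 6.0
Step 2: y^k = 6.0, reduced costs: (-28.0, -24.0)
  x^k = (11.0, 11.0), subgradient = b - a^T x = -97.0
  y^{k+1} = 6.0 + 0.25*-97.0 = -18.25
Dual objective at y_2 = -18.25: reduced costs (117.5, 97.25), box minimizer x = (0.0, 0.0)
g(y_2) = b*y + (c1 - a1*y)*x1 + (c2 - a2*y)*x2 = 24*(-18.25) + 117.5*0.0 + 97.25*0.0 = -438.0 + 0.0 + 0.0 = -438.0


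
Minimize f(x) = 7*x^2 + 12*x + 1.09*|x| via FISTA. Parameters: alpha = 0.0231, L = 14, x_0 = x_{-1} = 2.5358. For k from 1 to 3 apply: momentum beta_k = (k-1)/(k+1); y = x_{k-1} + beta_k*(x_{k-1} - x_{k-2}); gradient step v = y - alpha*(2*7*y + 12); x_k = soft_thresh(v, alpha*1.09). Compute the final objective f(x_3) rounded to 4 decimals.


FISTA on f(x) = 7*x^2 + 12*x + 1.09*|x|
L = 14, alpha = 0.0231
Iteration 1: beta = 0.0, y = 2.5358 + 0.0*(2.5358 - 2.5358) = 2.5358
  grad(y) = 47.5012, v = y - alpha*grad = 1.4385
  prox(v) = soft_thresh(1.4385, 0.0252) = 1.4133
Iteration 2: beta = 0.3333, y = 1.4133 + 0.3333*(1.4133 - 2.5358) = 1.0392
  grad(y) = 26.5487, v = y - alpha*grad = 0.4259
  prox(v) = soft_thresh(0.4259, 0.0252) = 0.4007
Iteration 3: beta = 0.5, y = 0.4007 + 0.5*(0.4007 - 1.4133) = -0.1056
  grad(y) = 10.5221, v = y - alpha*grad = -0.3486
  prox(v) = soft_thresh(-0.3486, 0.0252) = -0.3234
f(x_3) = 7*(-0.3234)^2 + 12*(-0.3234) + 1.09*|-0.3234| = -2.7965


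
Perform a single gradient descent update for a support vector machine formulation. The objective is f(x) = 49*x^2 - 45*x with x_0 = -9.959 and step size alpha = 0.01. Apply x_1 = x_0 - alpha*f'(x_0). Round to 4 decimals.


We compute the gradient at x_0 and apply the update.
f'(x) = 98*x - 45
f'(-9.959) = 98*-9.959 - 45 = -1020.982
x_1 = -9.959 - 0.01*-1020.982 = 0.2508


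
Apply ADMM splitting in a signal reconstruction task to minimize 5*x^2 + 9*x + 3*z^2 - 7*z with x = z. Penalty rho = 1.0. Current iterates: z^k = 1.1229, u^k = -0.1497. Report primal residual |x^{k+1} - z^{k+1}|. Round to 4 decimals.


ADMM iteration with rho = 1.0, z^k = 1.1229, u^k = -0.1497
Step 1: x-update.
Minimize 5*x^2 + 9*x + (1.0/2)*(x - 1.1229 - 0.1497)^2
FOC: (2*5 + 1.0)*x = -9 + 1.0*(1.1229 + 0.1497)
x^{k+1} = -0.7025
Step 2: z-update.
Minimize 3*z^2 - 7*z + (1.0/2)*(-0.7025 - z - 0.1497)^2
FOC: (2*3 + 1.0)*z = 7 + 1.0*(-0.7025 - 0.1497)
z^{k+1} = 0.8783
Step 3: u-update.
u^{k+1} = -0.1497 - 0.7025 - 0.8783 = -1.7304
Step 4: Primal residual = |-0.7025 - 0.8783| = 1.5807


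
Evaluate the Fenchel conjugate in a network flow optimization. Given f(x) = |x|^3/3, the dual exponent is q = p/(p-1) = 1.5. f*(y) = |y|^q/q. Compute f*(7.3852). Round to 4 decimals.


The conjugate exponent q satisfies 1/p + 1/q = 1.
p = 3, so q = 3/(3 - 1) = 1.5
|y|^q = 7.3852^1.5 = 20.0698
f*(7.3852) = 20.0698 / 1.5 = 13.3799


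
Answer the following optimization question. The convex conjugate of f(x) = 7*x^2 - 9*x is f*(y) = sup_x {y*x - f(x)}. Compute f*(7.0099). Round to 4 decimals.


f*(y) = sup_x {y*x - a*x^2 - b*x} = sup_x {(y-b)*x - a*x^2}
FOC: (y - b) - 2a*x = 0 => x* = (y - b)/(2a)
x* = (7.0099 + 9)/(2*7) = 1.1436
f*(7.0099) = (y-b)^2/(4a) = (7.0099 + 9)^2/(4*7)
= 256.3169/28 = 9.1542


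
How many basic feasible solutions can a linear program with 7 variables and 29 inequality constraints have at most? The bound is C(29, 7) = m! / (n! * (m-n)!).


Each vertex corresponds to some choice of n active constraints out of m, so the number of vertices is at most C(m, n) = m! / (n!(m-n)!).
m = 29, n = 7
Numerator: 29 * 28 * 27 * 26 * 25 * 24 * 23
Denominator: 7! = 5040
C(29, 7) = 1560780


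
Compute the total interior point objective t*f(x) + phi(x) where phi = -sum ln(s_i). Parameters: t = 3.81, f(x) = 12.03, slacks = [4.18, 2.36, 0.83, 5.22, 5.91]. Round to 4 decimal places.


Step 1: Compute log-barrier.
ln values: [1.4303, 0.8587, -0.1863, 1.6525, 1.7766]
phi = -(1.4303 + 0.8587 - 0.1863 + 1.6525 + 1.7766) = -5.5318
Step 2: Compute augmented objective.
t*f(x) = 3.81*12.03 = 45.8343
Total = 45.8343 - 5.5318 = 40.3025


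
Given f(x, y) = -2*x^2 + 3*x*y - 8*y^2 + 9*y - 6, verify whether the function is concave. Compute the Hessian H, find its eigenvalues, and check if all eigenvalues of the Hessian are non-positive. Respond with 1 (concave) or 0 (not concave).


The Hessian of f(x,y) = -2*x^2 + 3*x*y - 8*y^2 + 9*y - 6 is:
H = [[-4, 3], [3, -16]]
Trace = -4 - 16 = -20
Determinant = -4*-16 - (3)^2 = 55
Discriminant = (-20)^2 - 4*55 = 180.0
Eigenvalues: lambda_1 = -16.7082, lambda_2 = -3.2918
The function is concave.

1


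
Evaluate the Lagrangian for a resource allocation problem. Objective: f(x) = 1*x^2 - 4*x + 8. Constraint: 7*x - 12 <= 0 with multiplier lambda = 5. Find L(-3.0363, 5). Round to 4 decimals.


Step 1: Evaluate f(x).
f(-3.0363) = 1*(-3.0363)^2 - 4*(-3.0363) + 8 = 29.3643
Step 2: Evaluate g(x).
g(-3.0363) = 7*-3.0363 - 12 = -33.2541
Step 3: Compute Lagrangian.
L = 29.3643 + 5*-33.2541 = -136.9062


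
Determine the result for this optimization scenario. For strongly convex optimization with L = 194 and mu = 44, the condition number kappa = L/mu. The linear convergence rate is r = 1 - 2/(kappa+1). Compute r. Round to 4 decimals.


Step 1: Compute the condition number.
kappa = L/mu = 194/44 = 4.4091
Step 2: Compute the convergence rate.
r = 1 - 2/(kappa + 1) = 1 - 2*mu/(L + mu) = (L - mu)/(L + mu) = 150/238 = 0.6303


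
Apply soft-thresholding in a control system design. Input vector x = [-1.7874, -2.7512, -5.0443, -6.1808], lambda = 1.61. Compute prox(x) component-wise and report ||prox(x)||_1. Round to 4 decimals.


Soft-thresholding with lambda = 1.61:
prox(-1.7874) = sign(-1.7874)*max(|-1.7874| - 1.61, 0) = -0.1774
prox(-2.7512) = sign(-2.7512)*max(|-2.7512| - 1.61, 0) = -1.1412
prox(-5.0443) = sign(-5.0443)*max(|-5.0443| - 1.61, 0) = -3.4343
prox(-6.1808) = sign(-6.1808)*max(|-6.1808| - 1.61, 0) = -4.5708
prox(x) = [-0.1774, -1.1412, -3.4343, -4.5708]
||prox(x)||_1 = 0.1774 + 1.1412 + 3.4343 + 4.5708 = 9.3237


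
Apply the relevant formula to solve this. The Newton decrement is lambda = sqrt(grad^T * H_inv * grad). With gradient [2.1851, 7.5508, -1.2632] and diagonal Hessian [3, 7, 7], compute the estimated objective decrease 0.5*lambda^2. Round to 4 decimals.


Step 1: H is diagonal, so H^(-1) * g = [0.7284, 1.0787, -0.1805].
Step 2: g^T H^(-1) g = sum_i g_i^2 / H_ii
  = (2.1851)^2/3 + (7.5508)^2/7 + (-1.2632)^2/7
  = 1.5916 + 8.1449 + 0.228 = 9.9644
Step 3: Objective decrease = 0.5 * g^T H^(-1) g = 4.9822


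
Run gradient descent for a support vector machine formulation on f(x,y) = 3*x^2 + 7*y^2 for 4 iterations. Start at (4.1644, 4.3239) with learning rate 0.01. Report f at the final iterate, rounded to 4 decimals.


Gradient descent on f(x,y) = 3*x^2 + 7*y^2.
Starting point: (4.1644, 4.3239), alpha = 0.01
Step 1: grad_x = 2*3*4.1644 = 24.9864, grad_y = 2*7*4.3239 = 60.5346
  x_1 = 4.1644 - 0.01*24.9864 = 3.9145
  y_1 = 4.3239 - 0.01*60.5346 = 3.7186
Step 2: grad_x = 2*3*3.9145 = 23.4872, grad_y = 2*7*3.7186 = 52.0598
  x_2 = 3.9145 - 0.01*23.4872 = 3.6797
  y_2 = 3.7186 - 0.01*52.0598 = 3.198
Step 3: grad_x = 2*3*3.6797 = 22.078, grad_y = 2*7*3.198 = 44.7714
  x_3 = 3.6797 - 0.01*22.078 = 3.4589
  y_3 = 3.198 - 0.01*44.7714 = 2.7502
Step 4: grad_x = 2*3*3.4589 = 20.7533, grad_y = 2*7*2.7502 = 38.5034
  x_4 = 3.4589 - 0.01*20.7533 = 3.2514
  y_4 = 2.7502 - 0.01*38.5034 = 2.3652
f(3.2514, 2.3652) = 3*3.2514^2 + 7*2.3652^2 = 70.8733


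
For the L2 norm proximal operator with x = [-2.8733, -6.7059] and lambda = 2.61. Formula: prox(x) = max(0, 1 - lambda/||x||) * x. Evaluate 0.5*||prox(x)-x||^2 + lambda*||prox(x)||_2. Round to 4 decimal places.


Step 1: Compute ||x||.
||x|| = 7.2955
Step 2: Compute scaling factor.
scale = max(0, 1 - 2.61/7.2955) = 0.6422
Step 3: prox(x) = [-1.8454, -4.3068]
||prox(x)|| = 4.6855
Step 4: Proximal objective.
0.5*||prox-x||^2 = 3.4061
lambda*||prox|| = 12.2292
Total = 15.6353


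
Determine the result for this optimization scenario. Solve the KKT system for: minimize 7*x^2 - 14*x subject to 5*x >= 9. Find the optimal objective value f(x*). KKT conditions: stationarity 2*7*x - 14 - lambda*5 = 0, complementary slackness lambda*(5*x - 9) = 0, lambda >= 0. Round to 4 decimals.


Step 1: Try lambda = 0 (constraint inactive).
x_unc = 14/(2*7) = 1.0
Check: 5*1.0 = 5.0 < 9 -- violated!
Step 2: Constraint must be active: 5*x = 9
x* = 9/5 = 1.8
lambda = (2*7*1.8 - 14)/5 = 2.24
Step 3: Compute optimal value.
f(x*) = 7*1.8^2 - 14*1.8 = -2.52


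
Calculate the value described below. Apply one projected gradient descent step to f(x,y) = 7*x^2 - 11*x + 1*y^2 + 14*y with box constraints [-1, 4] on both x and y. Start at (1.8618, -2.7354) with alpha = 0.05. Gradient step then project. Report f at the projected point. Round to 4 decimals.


Step 1: Compute gradient at (1.8618, -2.7354).
grad_x = 2*7*1.8618 - 11 = 15.0652
grad_y = 2*1*-2.7354 + 14 = 8.5292
Step 2: Gradient step.
x_raw = 1.8618 - 0.05*15.0652 = 1.1085
y_raw = -2.7354 - 0.05*8.5292 = -3.1619
Step 3: Project onto [-1, 4].
x_proj = clip(1.1085) = 1.1085
y_proj = clip(-3.1619) = -1.0
Step 4: Evaluate f.
f(1.1085, -1.0) = -16.5919


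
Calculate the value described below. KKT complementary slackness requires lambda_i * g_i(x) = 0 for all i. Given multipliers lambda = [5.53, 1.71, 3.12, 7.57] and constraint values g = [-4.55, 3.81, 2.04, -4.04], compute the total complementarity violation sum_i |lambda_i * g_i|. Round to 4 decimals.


KKT complementary slackness check:
lambda_1 * g_1 = 5.53 * -4.55 = -25.1615
lambda_2 * g_2 = 1.71 * 3.81 = 6.5151
lambda_3 * g_3 = 3.12 * 2.04 = 6.3648
lambda_4 * g_4 = 7.57 * -4.04 = -30.5828
Total violation = 25.1615 + 6.5151 + 6.3648 + 30.5828 = 68.6242


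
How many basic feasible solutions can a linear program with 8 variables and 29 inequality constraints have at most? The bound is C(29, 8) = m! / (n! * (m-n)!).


Each vertex corresponds to some choice of n active constraints out of m, so the number of vertices is at most C(m, n) = m! / (n!(m-n)!).
m = 29, n = 8
Numerator: 29 * 28 * 27 * 26 * 25 * 24 * 23 * 22
Denominator: 8! = 40320
C(29, 8) = 4292145


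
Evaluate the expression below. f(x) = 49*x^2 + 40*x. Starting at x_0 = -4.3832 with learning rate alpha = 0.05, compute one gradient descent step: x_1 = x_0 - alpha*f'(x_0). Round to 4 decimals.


We compute the gradient at x_0 and apply the update.
f'(x) = 98*x + 40
f'(-4.3832) = 98*-4.3832 + 40 = -389.5536
x_1 = -4.3832 - 0.05*-389.5536 = 15.0945


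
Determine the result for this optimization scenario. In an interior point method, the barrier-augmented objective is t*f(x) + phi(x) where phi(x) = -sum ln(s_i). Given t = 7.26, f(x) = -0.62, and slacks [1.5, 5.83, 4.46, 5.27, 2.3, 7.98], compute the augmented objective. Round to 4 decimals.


Step 1: Compute log-barrier.
ln values: [0.4055, 1.763, 1.4951, 1.662, 0.8329, 2.0769]
phi = -(0.4055 + 1.763 + 1.4951 + 1.662 + 0.8329 + 2.0769) = -8.2355
Step 2: Compute augmented objective.
t*f(x) = 7.26*-0.62 = -4.5012
Total = -4.5012 - 8.2355 = -12.7367


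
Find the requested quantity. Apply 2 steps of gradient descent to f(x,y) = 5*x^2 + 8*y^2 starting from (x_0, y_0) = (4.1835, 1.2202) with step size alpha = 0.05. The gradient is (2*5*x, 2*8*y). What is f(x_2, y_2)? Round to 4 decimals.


Gradient descent on f(x,y) = 5*x^2 + 8*y^2.
Starting point: (4.1835, 1.2202), alpha = 0.05
Step 1: grad_x = 2*5*4.1835 = 41.835, grad_y = 2*8*1.2202 = 19.5232
  x_1 = 4.1835 - 0.05*41.835 = 2.0918
  y_1 = 1.2202 - 0.05*19.5232 = 0.244
Step 2: grad_x = 2*5*2.0918 = 20.9175, grad_y = 2*8*0.244 = 3.9046
  x_2 = 2.0918 - 0.05*20.9175 = 1.0459
  y_2 = 0.244 - 0.05*3.9046 = 0.0488
f(1.0459, 0.0488) = 5*1.0459^2 + 8*0.0488^2 = 5.4883


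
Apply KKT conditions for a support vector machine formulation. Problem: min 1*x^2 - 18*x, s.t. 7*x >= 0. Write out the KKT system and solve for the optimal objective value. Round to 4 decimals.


Step 1: Try lambda = 0 (constraint inactive).
Stationarity: 2*1*x - 18 = 0
x* = 18/(2*1) = 9.0
Check constraint: 7*9.0 = 63.0 >= 0 -- satisfied.
Step 2: Compute optimal value.
f(x*) = 1*9.0^2 - 18*9.0 = -81.0


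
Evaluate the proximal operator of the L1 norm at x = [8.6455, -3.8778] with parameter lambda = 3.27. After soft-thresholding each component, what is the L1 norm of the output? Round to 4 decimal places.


Soft-thresholding with lambda = 3.27:
prox(8.6455) = sign(8.6455)*max(|8.6455| - 3.27, 0) = 5.3755
prox(-3.8778) = sign(-3.8778)*max(|-3.8778| - 3.27, 0) = -0.6078
prox(x) = [5.3755, -0.6078]
||prox(x)||_1 = 5.3755 + 0.6078 = 5.9833


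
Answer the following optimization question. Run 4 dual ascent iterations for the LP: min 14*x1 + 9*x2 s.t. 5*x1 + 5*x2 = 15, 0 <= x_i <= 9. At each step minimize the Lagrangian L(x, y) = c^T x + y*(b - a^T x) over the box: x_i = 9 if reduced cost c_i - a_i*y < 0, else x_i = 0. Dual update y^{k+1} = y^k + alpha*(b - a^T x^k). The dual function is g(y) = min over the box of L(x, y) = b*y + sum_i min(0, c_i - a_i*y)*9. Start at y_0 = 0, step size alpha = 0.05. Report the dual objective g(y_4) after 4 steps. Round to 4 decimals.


Dual ascent for LP: min 14*x1 + 9*x2, 5*x1 + 5*x2 = 15, 0 <= x_i <= 9
Step 1: y^k = 0.0, reduced costs: (14.0, 9.0)
  x^k = (0.0, 0.0), subgradient = b - a^T x = 15.0
  y^{k+1} = 0.0 + 0.05*15.0 = 0.75
Step 2: y^k = 0.75, reduced costs: (10.25, 5.25)
  x^k = (0.0, 0.0), subgradient = b - a^T x = 15.0
  y^{k+1} = 0.75 + 0.05*15.0 = 1.5
Step 3: y^k = 1.5, reduced costs: (6.5, 1.5)
  x^k = (0.0, 0.0), subgradient = b - a^T x = 15.0
  y^{k+1} = 1.5 + 0.05*15.0 = 2.25
Step 4: y^k = 2.25, reduced costs: (2.75, -2.25)
  x^k = (0.0, 9.0), subgradient = b - a^T x = -30.0
  y^{k+1} = 2.25 + 0.05*-30.0 = 0.75
Dual objective at y_4 = 0.75: reduced costs (10.25, 5.25), box minimizer x = (0.0, 0.0)
g(y_4) = b*y + (c1 - a1*y)*x1 + (c2 - a2*y)*x2 = 15*0.75 + 10.25*0.0 + 5.25*0.0 = 11.25 + 0.0 + 0.0 = 11.25


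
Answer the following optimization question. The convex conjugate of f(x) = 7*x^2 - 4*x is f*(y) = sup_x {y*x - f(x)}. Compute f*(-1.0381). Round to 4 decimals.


f*(y) = sup_x {y*x - a*x^2 - b*x} = sup_x {(y-b)*x - a*x^2}
FOC: (y - b) - 2a*x = 0 => x* = (y - b)/(2a)
x* = (-1.0381 + 4)/(2*7) = 0.2116
f*(-1.0381) = (y-b)^2/(4a) = (-1.0381 + 4)^2/(4*7)
= 8.7729/28 = 0.3133
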